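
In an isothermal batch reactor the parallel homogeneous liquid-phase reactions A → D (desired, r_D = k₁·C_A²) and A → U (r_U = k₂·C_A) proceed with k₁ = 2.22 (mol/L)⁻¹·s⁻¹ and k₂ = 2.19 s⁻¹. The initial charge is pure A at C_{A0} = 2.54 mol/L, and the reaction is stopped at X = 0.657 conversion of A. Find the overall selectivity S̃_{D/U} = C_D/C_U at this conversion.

1.64

C_A = C_{A0}(1−X) = 0.8712 mol/L.
Along a PFR/batch, dC_U/dC_A = −r_U/(r_D+r_U) = −k₂/(k₂+k₁·C_A).
Integrating from C_{A0} to C_A: C_U = (2.19/2.22)·ln[(2.19+2.22·2.54)/(2.19+2.22·0.871)] = 0.9865·ln(7.829/4.124) = 0.6323 mol/L.
Then C_D = (C_{A0}−C_A) − C_U = 1.669 − 0.6323 = 1.036 mol/L.
S̃_{D/U} = C_D/C_U = 1.036/0.6323 = 1.64.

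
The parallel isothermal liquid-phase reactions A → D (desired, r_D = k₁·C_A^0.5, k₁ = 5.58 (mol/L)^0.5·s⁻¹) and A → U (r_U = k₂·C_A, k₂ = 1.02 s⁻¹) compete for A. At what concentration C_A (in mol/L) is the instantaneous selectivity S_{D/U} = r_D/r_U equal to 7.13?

S_{D/U} = (k₁/k₂)·C_A^-0.5 ⇒ C_A = (S·k₂/k₁)^(-2).
= (7.13×1.02/5.58)^(-2) = (1.303)^(-2) = 0.589 mol/L.

0.589 mol/L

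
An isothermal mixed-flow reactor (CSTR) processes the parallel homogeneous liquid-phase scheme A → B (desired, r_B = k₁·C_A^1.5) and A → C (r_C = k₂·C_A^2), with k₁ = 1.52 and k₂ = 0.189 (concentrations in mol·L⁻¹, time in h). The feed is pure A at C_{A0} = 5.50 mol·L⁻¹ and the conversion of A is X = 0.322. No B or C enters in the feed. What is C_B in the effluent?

1.43 mol·L⁻¹

Exit C_A = C_{A0}(1−X) = 5.50×0.678 = 3.729 mol·L⁻¹.
A CSTR operates uniformly at the exit composition, giving r_B = 10.95 and r_C = 2.628 (each k·C_A^n at C_A = 3.729).
Fraction of consumed A going to B: r_B/(r_B+r_C) = 0.8064.
C_B = 0.8064·C_{A0}·X = 0.8064×5.50×0.322 = 1.43 mol·L⁻¹.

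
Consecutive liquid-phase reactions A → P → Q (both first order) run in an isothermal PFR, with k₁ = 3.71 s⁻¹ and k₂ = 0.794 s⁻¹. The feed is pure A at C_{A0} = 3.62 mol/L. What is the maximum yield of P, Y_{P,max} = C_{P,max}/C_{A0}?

0.657

At the optimum, C_{P,max}/C_{A0} = (k₁/k₂)^[k₂/(k₂−k₁)].
= (3.71/0.794)^(0.794/(0.794−3.71)) = (4.673)^(-0.2723) = 0.6572.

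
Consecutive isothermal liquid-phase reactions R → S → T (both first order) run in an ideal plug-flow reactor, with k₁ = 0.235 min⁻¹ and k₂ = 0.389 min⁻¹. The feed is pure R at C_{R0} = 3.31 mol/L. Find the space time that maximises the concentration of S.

Setting dC_S/dτ = 0 gives τ_opt = ln(k₂/k₁)/(k₂−k₁).
= ln(0.389/0.235)/(0.389−0.235) = ln(1.655)/0.1540 = 0.5040/0.1540 = 3.27 min.

3.27 min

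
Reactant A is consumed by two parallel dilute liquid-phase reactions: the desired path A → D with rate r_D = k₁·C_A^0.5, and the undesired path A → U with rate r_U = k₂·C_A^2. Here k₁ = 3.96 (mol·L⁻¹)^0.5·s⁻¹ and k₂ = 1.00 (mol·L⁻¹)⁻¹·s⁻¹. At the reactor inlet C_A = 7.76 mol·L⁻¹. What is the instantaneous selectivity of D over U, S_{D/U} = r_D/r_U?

S_{D/U} = r_D/r_U = (k₁·C_A^0.5)/(k₂·C_A^2) = (k₁/k₂)·C_A^-1.5.
= (3.96×7.760^0.5) / (1.00×7.760^2) = 11.03/60.22 = 0.183.

0.183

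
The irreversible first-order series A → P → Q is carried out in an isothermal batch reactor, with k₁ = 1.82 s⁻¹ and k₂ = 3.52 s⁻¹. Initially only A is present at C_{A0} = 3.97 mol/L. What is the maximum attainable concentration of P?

1.01 mol/L

For a first-order series the maximum intermediate yield is C_{P,max}/C_{A0} = (k₁/k₂)^[k₂/(k₂−k₁)].
= (1.82/3.52)^(3.52/(3.52−1.82)) = (0.5170)^(2.071) = 0.2552.
C_{P,max} = 0.2552×3.97 = 1.01 mol/L.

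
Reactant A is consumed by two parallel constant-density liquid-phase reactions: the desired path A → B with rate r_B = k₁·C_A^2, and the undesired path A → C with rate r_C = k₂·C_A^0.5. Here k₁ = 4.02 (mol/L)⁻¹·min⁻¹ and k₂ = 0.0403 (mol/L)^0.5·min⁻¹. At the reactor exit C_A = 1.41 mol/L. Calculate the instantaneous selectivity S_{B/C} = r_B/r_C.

167

S_{B/C} = r_B/r_C = (k₁·C_A^2)/(k₂·C_A^0.5) = (k₁/k₂)·C_A^1.5.
= (4.02×1.410^2) / (0.0403×1.410^0.5) = 7.992/0.04785 = 167.
Since the desired path is higher order in A, keeping C_A high (PFR or concentrated feed) favours B.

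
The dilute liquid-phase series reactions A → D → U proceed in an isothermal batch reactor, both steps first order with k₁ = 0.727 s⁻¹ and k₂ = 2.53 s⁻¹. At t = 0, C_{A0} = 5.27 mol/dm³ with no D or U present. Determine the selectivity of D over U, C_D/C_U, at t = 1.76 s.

For first-order series with pure A initially, C_D(t) = k₁C_{A0}/(k₂−k₁)·(e^(−k₁t) − e^(−k₂t)).
e^(−k₁t) = e^(−0.727×1.76) = e^(−1.280) = 0.2782; e^(−k₂t) = e^(−4.453) = 0.01165.
C_D = 0.727×5.27/(2.53−0.727) × (0.2782−0.01165) = 2.125×0.2665 = 0.5664 mol/dm³.
C_A = C_{A0}e^(−k₁t) = 1.466 mol/dm³, so C_U = C_{A0}−C_A−C_D = 3.238 mol/dm³; C_D/C_U = 0.175.

0.175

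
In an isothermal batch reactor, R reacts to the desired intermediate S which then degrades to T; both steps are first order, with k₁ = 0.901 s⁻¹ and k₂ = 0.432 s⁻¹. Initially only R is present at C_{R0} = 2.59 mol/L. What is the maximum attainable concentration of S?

1.32 mol/L

Evaluating C_S at t_opt = ln(k₂/k₁)/(k₂−k₁) gives C_{S,max}/C_{R0} = (k₁/k₂)^[k₂/(k₂−k₁)].
= (0.901/0.432)^(0.432/(0.432−0.901)) = (2.086)^(-0.9211) = 0.5081.
C_{S,max} = 0.5081×2.59 = 1.32 mol/L.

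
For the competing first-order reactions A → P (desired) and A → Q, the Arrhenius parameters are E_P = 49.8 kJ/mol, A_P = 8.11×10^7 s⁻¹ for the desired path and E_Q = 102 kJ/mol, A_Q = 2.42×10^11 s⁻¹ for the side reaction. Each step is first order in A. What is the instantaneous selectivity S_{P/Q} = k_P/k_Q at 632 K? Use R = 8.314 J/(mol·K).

6.91

With equal orders, S_{P/Q} = k_P/k_Q = (A_P/A_Q)·exp[(E_Q−E_P)/(RT)].
(E_Q−E_P)/(RT) = (102−49.8)×10³/(8.314×632) = 52200/5254 = 9.934.
k_P/k_Q = (8.11×10^7/2.42×10^11)·exp(9.934) = 3.351×10^-4 × 20629 = 6.91.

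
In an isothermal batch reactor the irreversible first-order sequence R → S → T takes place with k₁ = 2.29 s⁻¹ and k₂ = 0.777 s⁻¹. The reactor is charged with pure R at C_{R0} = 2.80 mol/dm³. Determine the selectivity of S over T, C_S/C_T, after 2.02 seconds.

The intermediate concentration in a first-order A→B→C sequence is C_S = k₁C_{R0}(e^(−k₁t) − e^(−k₂t))/(k₂−k₁).
e^(−k₁t) = e^(−2.29×2.02) = e^(−4.626) = 0.009796; e^(−k₂t) = e^(−1.570) = 0.2081.
C_S = 2.29×2.80/(0.777−2.29) × (0.009796−0.2081) = (-4.238)×(-0.1983) = 0.8406 mol/dm³.
C_R = C_{R0}e^(−k₁t) = 0.02743 mol/dm³, so C_T = C_{R0}−C_R−C_S = 1.932 mol/dm³; C_S/C_T = 0.435.

0.435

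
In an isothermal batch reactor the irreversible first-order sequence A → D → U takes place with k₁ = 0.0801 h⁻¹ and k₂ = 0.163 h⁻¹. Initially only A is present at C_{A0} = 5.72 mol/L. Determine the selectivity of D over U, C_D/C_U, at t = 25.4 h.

Solving the coupled first-order balances gives C_D(t) = [k₁/(k₂−k₁)]·C_{A0}·(e^(−k₁t) − e^(−k₂t)).
e^(−k₁t) = e^(−0.0801×25.4) = e^(−2.035) = 0.1307; e^(−k₂t) = e^(−4.140) = 0.01592.
C_D = 0.0801×5.72/(0.163−0.0801) × (0.1307−0.01592) = 5.527×0.1148 = 0.6346 mol/L.
C_A = C_{A0}e^(−k₁t) = 0.7478 mol/L, so C_U = C_{A0}−C_A−C_D = 4.338 mol/L; C_D/C_U = 0.146.

0.146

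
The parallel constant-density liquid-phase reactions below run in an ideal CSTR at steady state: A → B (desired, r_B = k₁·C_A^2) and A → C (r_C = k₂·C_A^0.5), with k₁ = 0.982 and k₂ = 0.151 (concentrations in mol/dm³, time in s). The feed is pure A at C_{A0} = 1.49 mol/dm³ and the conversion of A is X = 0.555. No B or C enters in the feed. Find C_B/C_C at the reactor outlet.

Exit C_A = C_{A0}(1−X) = 1.49×0.445 = 0.6630 mol/dm³.
In a CSTR the entire volume is at exit conditions, so r_B = 0.982×0.6630^2 = 0.4317 and r_C = 0.151×0.6630^0.5 = 0.1230.
Overall selectivity = C_B/C_C = r_Bτ/(r_Cτ) = r_B/r_C = 3.51.

3.51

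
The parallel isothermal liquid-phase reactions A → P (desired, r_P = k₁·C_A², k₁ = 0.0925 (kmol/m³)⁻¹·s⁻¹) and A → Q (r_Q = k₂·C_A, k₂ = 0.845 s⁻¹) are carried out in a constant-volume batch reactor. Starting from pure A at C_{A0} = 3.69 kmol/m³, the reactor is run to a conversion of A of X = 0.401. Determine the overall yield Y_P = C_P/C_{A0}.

0.0975

C_A = C_{A0}(1−X) = 2.210 kmol/m³.
Along a PFR/batch, dC_Q/dC_A = −r_Q/(r_P+r_Q) = −k₂/(k₂+k₁·C_A).
Integrating from C_{A0} to C_A: C_Q = (0.845/0.0925)·ln[(0.845+0.0925·3.69)/(0.845+0.0925·2.21)] = 9.135·ln(1.186/1.049) = 1.120 kmol/m³.
Then C_P = (C_{A0}−C_A) − C_Q = 1.480 − 1.120 = 0.3598 kmol/m³.
Y_P = C_P/C_{A0} = 0.3598/3.69 = 0.0975.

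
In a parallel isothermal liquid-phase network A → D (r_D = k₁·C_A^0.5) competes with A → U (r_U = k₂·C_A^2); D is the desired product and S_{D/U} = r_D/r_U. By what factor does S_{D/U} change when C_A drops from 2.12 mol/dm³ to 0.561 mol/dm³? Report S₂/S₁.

S_{D/U} = (k₁/k₂)·C_A^-1.5, so S₂/S₁ = (C_{A,2}/C_{A,1})^-1.5.
= (0.561/2.12)^(-1.5) = (0.2646)^(-1.5) = 7.35.

7.35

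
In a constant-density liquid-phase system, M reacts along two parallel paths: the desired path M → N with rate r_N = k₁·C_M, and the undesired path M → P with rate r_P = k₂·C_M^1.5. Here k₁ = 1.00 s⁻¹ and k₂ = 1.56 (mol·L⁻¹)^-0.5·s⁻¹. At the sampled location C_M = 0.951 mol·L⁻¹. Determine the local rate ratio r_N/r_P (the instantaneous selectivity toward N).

S_{N/P} = r_N/r_P = (k₁·C_M)/(k₂·C_M^1.5) = (k₁/k₂)·C_M^-0.5.
= (1.00×0.9510) / (1.56×0.9510^1.5) = 0.9510/1.447 = 0.657.

0.657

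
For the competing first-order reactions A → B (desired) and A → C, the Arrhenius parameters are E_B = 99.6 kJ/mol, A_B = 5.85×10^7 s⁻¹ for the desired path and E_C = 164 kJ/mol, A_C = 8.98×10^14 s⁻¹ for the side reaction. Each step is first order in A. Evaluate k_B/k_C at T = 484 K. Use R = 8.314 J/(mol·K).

0.581

Since both paths have the same order in A, the concentration cancels and S_{B/C} = k_B/k_C = (A_B/A_C)·exp[(E_C−E_B)/(RT)].
(E_C−E_B)/(RT) = (164−99.6)×10³/(8.314×484) = 64400/4024 = 16.00.
k_B/k_C = (5.85×10^7/8.98×10^14)·exp(16.00) = 6.514×10^-8 × 8.922×10^6 = 0.581.
Since E_B < E_C, lowering the temperature improves selectivity toward B.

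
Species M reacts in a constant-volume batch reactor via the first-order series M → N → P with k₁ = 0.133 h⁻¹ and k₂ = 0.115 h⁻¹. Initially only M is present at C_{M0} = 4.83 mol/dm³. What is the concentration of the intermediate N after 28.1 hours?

Solving the coupled first-order balances gives C_N(t) = [k₁/(k₂−k₁)]·C_{M0}·(e^(−k₁t) − e^(−k₂t)).
e^(−k₁t) = e^(−0.133×28.1) = e^(−3.737) = 0.02382; e^(−k₂t) = e^(−3.232) = 0.03950.
C_N = 0.133×4.83/(0.115−0.133) × (0.02382−0.03950) = (-35.69)×(-0.01568) = 0.5596 mol/dm³.

0.560 mol/dm³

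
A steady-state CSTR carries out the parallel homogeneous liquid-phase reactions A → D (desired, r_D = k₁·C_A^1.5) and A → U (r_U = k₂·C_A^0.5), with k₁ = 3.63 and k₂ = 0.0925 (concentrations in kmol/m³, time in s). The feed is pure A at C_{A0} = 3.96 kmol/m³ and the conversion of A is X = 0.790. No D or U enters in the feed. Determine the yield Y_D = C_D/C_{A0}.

Exit C_A = C_{A0}(1−X) = 3.96×0.210 = 0.8316 kmol/m³.
In a CSTR the entire volume is at exit conditions, so r_D = 3.63×0.8316^1.5 = 2.753 and r_U = 0.0925×0.8316^0.5 = 0.08435.
Fraction of consumed A going to D: r_D/(r_D+r_U) = 0.9703.
C_D = 0.9703·C_{A0}·X = 0.9703×3.96×0.790 = 3.04 kmol/m³; Y_D = C_D/C_{A0} = 0.767.

0.767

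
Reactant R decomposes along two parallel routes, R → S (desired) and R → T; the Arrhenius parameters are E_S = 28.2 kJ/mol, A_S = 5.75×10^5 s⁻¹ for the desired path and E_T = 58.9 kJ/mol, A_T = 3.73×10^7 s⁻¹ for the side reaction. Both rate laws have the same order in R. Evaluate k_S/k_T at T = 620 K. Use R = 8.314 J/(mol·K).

With equal orders, S_{S/T} = k_S/k_T = (A_S/A_T)·exp[(E_T−E_S)/(RT)].
(E_T−E_S)/(RT) = (58.9−28.2)×10³/(8.314×620) = 30700/5155 = 5.956.
k_S/k_T = (5.75×10^5/3.73×10^7)·exp(5.956) = 0.01542 × 386.0 = 5.95.

5.95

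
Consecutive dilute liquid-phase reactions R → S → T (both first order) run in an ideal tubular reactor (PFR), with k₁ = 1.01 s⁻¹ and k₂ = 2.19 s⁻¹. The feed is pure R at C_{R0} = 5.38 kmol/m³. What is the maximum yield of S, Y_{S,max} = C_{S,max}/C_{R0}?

0.238

For a first-order series the maximum intermediate yield is C_{S,max}/C_{R0} = (k₁/k₂)^[k₂/(k₂−k₁)].
= (1.01/2.19)^(2.19/(2.19−1.01)) = (0.4612)^(1.856) = 0.2378.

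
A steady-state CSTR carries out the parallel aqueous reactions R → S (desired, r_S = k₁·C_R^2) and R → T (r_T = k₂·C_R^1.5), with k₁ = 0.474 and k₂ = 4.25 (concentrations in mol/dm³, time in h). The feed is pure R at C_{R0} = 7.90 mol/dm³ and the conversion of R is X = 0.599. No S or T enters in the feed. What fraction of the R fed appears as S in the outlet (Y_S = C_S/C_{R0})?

Exit C_R = C_{R0}(1−X) = 7.90×0.401 = 3.168 mol/dm³.
A CSTR operates uniformly at the exit composition, giving r_S = 4.757 and r_T = 23.96 (each k·C_R^n at C_R = 3.168).
Fraction of consumed R going to S: r_S/(r_S+r_T) = 0.1656.
C_S = 0.1656·C_{R0}·X = 0.1656×7.90×0.599 = 0.784 mol/dm³; Y_S = C_S/C_{R0} = 0.0992.

0.0992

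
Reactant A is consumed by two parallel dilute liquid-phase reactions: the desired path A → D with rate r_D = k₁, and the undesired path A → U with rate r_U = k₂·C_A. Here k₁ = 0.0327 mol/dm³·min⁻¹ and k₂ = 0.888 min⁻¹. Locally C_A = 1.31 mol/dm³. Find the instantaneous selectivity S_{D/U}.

S_{D/U} = r_D/r_U = (k₁)/(k₂·C_A) = (k₁/k₂)·C_A⁻¹.
= (0.0327) / (0.888×1.310) = 0.03270/1.163 = 0.0281.

0.0281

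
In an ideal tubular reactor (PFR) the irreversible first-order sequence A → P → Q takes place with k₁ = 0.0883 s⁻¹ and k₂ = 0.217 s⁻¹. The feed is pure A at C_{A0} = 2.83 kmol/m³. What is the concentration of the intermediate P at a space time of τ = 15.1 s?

0.439 kmol/m³

Solving the coupled first-order balances gives C_P(τ) = [k₁/(k₂−k₁)]·C_{A0}·(e^(−k₁τ) − e^(−k₂τ)).
e^(−k₁τ) = e^(−0.0883×15.1) = e^(−1.333) = 0.2636; e^(−k₂τ) = e^(−3.277) = 0.03775.
C_P = 0.0883×2.83/(0.217−0.0883) × (0.2636−0.03775) = 1.942×0.2258 = 0.4385 kmol/m³.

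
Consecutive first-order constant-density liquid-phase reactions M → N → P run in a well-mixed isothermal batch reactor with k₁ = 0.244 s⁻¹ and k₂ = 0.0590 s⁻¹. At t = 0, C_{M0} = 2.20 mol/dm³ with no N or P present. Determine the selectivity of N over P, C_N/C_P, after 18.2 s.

0.787

For first-order series with pure M initially, C_N(t) = k₁C_{M0}/(k₂−k₁)·(e^(−k₁t) − e^(−k₂t)).
e^(−k₁t) = e^(−0.244×18.2) = e^(−4.441) = 0.01179; e^(−k₂t) = e^(−1.074) = 0.3417.
C_N = 0.244×2.20/(0.0590−0.244) × (0.01179−0.3417) = (-2.902)×(-0.3299) = 0.9573 mol/dm³.
C_M = C_{M0}e^(−k₁t) = 0.02593 mol/dm³, so C_P = C_{M0}−C_M−C_N = 1.217 mol/dm³; C_N/C_P = 0.787.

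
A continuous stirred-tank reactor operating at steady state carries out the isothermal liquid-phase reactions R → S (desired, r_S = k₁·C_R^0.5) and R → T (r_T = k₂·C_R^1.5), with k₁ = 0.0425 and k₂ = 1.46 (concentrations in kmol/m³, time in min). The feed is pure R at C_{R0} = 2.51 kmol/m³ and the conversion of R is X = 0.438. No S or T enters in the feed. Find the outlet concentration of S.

0.0222 kmol/m³

Exit C_R = C_{R0}(1−X) = 2.51×0.562 = 1.411 kmol/m³.
In a CSTR the entire volume is at exit conditions, so r_S = 0.0425×1.411^0.5 = 0.05048 and r_T = 1.46×1.411^1.5 = 2.446.
Fraction of consumed R going to S: r_S/(r_S+r_T) = 0.02022.
C_S = 0.02022·C_{R0}·X = 0.02022×2.51×0.438 = 0.0222 kmol/m³.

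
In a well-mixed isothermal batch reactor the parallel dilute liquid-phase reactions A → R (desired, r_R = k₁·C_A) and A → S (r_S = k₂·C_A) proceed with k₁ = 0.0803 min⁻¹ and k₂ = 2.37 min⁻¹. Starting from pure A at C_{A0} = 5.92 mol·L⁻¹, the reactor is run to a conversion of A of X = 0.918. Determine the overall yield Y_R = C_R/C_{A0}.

0.0301

C_A = C_{A0}(1−X) = 0.4854 mol·L⁻¹.
Both paths are first order in A, so the instantaneous fraction to R is constant: dC_R/d(−C_A) = k₁/(k₁+k₂) = 0.03277.
C_R = 0.03277·(C_{A0}−C_A) = 0.03277×5.435 = 0.178 mol·L⁻¹.
Y_R = C_R/C_{A0} = 0.1781/5.92 = 0.0301.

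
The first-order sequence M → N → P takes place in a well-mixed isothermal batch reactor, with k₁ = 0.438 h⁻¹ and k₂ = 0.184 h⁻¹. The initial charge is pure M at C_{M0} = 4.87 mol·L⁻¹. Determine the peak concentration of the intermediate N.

Evaluating C_N at t_opt = ln(k₂/k₁)/(k₂−k₁) gives C_{N,max}/C_{M0} = (k₁/k₂)^[k₂/(k₂−k₁)].
= (0.438/0.184)^(0.184/(0.184−0.438)) = (2.380)^(-0.7244) = 0.5335.
C_{N,max} = 0.5335×4.87 = 2.60 mol·L⁻¹.

2.60 mol·L⁻¹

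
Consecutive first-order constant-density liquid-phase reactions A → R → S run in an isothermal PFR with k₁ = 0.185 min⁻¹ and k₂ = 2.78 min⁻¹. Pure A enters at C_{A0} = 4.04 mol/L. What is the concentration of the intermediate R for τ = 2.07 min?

For first-order series with pure A initially, C_R(τ) = k₁C_{A0}/(k₂−k₁)·(e^(−k₁τ) − e^(−k₂τ)).
e^(−k₁τ) = e^(−0.185×2.07) = e^(−0.3829) = 0.6818; e^(−k₂τ) = e^(−5.755) = 0.003168.
C_R = 0.185×4.04/(2.78−0.185) × (0.6818−0.003168) = 0.2880×0.6787 = 0.1955 mol/L.

0.195 mol/L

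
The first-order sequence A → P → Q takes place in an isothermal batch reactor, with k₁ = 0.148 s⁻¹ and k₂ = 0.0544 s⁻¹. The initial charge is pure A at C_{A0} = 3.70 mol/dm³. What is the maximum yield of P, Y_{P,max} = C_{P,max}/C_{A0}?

0.559

Evaluating C_P at t_opt = ln(k₂/k₁)/(k₂−k₁) gives C_{P,max}/C_{A0} = (k₁/k₂)^[k₂/(k₂−k₁)].
= (0.148/0.0544)^(0.0544/(0.0544−0.148)) = (2.721)^(-0.5812) = 0.5590.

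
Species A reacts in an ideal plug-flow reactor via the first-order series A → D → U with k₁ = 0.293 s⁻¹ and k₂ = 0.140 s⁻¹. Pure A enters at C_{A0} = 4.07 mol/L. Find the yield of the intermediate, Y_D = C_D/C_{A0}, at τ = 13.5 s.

The intermediate concentration in a first-order A→B→C sequence is C_D = k₁C_{A0}(e^(−k₁τ) − e^(−k₂τ))/(k₂−k₁).
e^(−k₁τ) = e^(−0.293×13.5) = e^(−3.955) = 0.01915; e^(−k₂τ) = e^(−1.890) = 0.1511.
C_D = 0.293×4.07/(0.140−0.293) × (0.01915−0.1511) = (-7.794)×(-0.1319) = 1.028 mol/L.
Y_D = C_D/C_{A0} = 1.028/4.07 = 0.253.

0.253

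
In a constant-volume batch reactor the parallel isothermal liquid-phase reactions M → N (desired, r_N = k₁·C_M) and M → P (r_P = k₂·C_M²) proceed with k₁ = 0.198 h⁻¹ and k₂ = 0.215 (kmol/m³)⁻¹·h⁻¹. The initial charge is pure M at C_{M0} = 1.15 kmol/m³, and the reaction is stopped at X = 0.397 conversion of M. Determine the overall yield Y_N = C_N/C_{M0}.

0.199

C_M = C_{M0}(1−X) = 0.6934 kmol/m³.
Along a PFR/batch, dC_N/dC_M = −r_N/(r_N+r_P) = −k₁/(k₁+k₂·C_M).
Integrating from C_{M0} to C_M: C_N = (0.198/0.215)·ln[(0.198+0.215·1.15)/(0.198+0.215·0.693)] = 0.9209·ln(0.4452/0.3471) = 0.2294 kmol/m³.
Y_N = C_N/C_{M0} = 0.2294/1.15 = 0.199.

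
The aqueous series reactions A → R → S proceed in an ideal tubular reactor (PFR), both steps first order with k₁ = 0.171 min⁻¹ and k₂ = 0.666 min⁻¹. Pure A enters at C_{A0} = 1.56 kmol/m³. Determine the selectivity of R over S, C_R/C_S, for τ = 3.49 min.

The intermediate concentration in a first-order A→B→C sequence is C_R = k₁C_{A0}(e^(−k₁τ) − e^(−k₂τ))/(k₂−k₁).
e^(−k₁τ) = e^(−0.171×3.49) = e^(−0.5968) = 0.5506; e^(−k₂τ) = e^(−2.324) = 0.09785.
C_R = 0.171×1.56/(0.666−0.171) × (0.5506−0.09785) = 0.5389×0.4527 = 0.2440 kmol/m³.
C_A = C_{A0}e^(−k₁τ) = 0.8589 kmol/m³, so C_S = C_{A0}−C_A−C_R = 0.4571 kmol/m³; C_R/C_S = 0.534.

0.534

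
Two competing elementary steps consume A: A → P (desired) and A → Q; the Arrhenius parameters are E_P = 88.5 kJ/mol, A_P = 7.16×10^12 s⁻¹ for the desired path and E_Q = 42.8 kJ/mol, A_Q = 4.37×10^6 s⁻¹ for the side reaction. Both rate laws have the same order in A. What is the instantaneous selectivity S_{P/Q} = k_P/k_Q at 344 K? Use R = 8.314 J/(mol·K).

0.188

k_P/k_Q = (A_P/A_Q)·exp[−(E_P−E_Q)/(RT)] = (A_P/A_Q)·exp[(E_Q−E_P)/(RT)].
(E_Q−E_P)/(RT) = (42.8−88.5)×10³/(8.314×344) = -45700/2860 = -15.98.
k_P/k_Q = (7.16×10^12/4.37×10^6)·exp(-15.98) = 1.638×10^6 × 1.149×10^-7 = 0.188.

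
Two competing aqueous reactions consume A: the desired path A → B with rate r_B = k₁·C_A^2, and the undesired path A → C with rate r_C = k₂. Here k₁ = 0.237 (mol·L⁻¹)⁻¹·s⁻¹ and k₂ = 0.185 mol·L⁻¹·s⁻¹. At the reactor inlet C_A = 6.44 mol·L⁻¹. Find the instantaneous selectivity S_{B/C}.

S_{B/C} = r_B/r_C = (k₁·C_A^2)/(k₂) = (k₁/k₂)·C_A^2.
= (0.237×6.440^2) / (0.185) = 9.829/0.1850 = 53.1.
Since the desired path is higher order in A, keeping C_A high (PFR or concentrated feed) favours B.

53.1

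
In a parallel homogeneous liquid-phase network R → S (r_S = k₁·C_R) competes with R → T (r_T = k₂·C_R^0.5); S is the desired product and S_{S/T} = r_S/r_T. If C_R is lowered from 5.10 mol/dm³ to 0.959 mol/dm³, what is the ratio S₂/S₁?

S_{S/T} = (k₁/k₂)·C_R^0.5, so S₂/S₁ = (C_{R,2}/C_{R,1})^0.5.
= (0.959/5.10)^0.5 = (0.1880)^0.5 = 0.434.

0.434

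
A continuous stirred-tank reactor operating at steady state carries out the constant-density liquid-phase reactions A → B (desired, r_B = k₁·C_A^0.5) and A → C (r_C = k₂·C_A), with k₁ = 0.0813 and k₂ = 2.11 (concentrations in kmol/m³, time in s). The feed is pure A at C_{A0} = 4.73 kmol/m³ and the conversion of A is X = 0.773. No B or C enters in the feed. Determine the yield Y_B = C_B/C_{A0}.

Exit C_A = C_{A0}(1−X) = 4.73×0.227 = 1.074 kmol/m³.
Rates in a CSTR are evaluated at the outlet concentration: r_B = 0.0813×1.074^0.5 = 0.08424, r_C = 2.11×1.074 = 2.266.
Fraction of consumed A going to B: r_B/(r_B+r_C) = 0.03585.
C_B = 0.03585·C_{A0}·X = 0.03585×4.73×0.773 = 0.131 kmol/m³; Y_B = C_B/C_{A0} = 0.0277.

0.0277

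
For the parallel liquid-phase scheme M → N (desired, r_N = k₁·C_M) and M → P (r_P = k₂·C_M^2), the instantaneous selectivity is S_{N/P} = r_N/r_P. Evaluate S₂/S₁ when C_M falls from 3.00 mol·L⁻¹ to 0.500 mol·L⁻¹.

S_{N/P} = (k₁/k₂)·C_M⁻¹, so S₂/S₁ = (C_{M,2}/C_{M,1})⁻¹.
= 3.00/0.500 = 6.00.
Selectivity toward N rises as C_M falls — low-concentration operation is favoured.

6.00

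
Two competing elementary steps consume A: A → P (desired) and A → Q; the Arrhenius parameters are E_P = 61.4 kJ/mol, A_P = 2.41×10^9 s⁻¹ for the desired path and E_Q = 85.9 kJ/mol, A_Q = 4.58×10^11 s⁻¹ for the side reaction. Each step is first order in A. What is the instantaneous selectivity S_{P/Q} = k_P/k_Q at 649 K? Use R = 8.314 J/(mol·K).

0.493

With equal orders, S_{P/Q} = k_P/k_Q = (A_P/A_Q)·exp[(E_Q−E_P)/(RT)].
(E_Q−E_P)/(RT) = (85.9−61.4)×10³/(8.314×649) = 24500/5396 = 4.541.
k_P/k_Q = (2.41×10^9/4.58×10^11)·exp(4.541) = 0.005262 × 93.75 = 0.493.
Since E_P < E_Q, lowering the temperature improves selectivity toward P.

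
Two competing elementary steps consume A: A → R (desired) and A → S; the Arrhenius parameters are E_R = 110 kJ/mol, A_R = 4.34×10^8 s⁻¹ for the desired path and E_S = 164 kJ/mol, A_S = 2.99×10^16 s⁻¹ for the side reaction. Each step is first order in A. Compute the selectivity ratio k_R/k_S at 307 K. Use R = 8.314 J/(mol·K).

22.4

Since both paths have the same order in A, the concentration cancels and S_{R/S} = k_R/k_S = (A_R/A_S)·exp[(E_S−E_R)/(RT)].
(E_S−E_R)/(RT) = (164−110)×10³/(8.314×307) = 54000/2552 = 21.16.
k_R/k_S = (4.34×10^8/2.99×10^16)·exp(21.16) = 1.452×10^-8 × 1.542×10^9 = 22.4.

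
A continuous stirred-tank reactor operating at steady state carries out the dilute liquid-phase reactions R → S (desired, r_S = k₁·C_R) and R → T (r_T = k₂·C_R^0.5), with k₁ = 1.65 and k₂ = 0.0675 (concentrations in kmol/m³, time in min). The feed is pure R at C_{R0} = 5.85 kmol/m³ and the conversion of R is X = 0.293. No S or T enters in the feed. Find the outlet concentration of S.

1.68 kmol/m³

Exit C_R = C_{R0}(1−X) = 5.85×0.707 = 4.136 kmol/m³.
A CSTR operates uniformly at the exit composition, giving r_S = 6.824 and r_T = 0.1373 (each k·C_R^n at C_R = 4.136).
Fraction of consumed R going to S: r_S/(r_S+r_T) = 0.9803.
C_S = 0.9803·C_{R0}·X = 0.9803×5.85×0.293 = 1.68 kmol/m³.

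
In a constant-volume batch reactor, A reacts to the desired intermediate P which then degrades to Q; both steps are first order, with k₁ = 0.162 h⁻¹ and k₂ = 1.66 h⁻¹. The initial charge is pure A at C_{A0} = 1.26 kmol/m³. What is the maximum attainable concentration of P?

At the optimum, C_{P,max}/C_{A0} = (k₁/k₂)^[k₂/(k₂−k₁)].
= (0.162/1.66)^(1.66/(1.66−0.162)) = (0.09759)^(1.108) = 0.07588.
C_{P,max} = 0.07588×1.26 = 0.0956 kmol/m³.

0.0956 kmol/m³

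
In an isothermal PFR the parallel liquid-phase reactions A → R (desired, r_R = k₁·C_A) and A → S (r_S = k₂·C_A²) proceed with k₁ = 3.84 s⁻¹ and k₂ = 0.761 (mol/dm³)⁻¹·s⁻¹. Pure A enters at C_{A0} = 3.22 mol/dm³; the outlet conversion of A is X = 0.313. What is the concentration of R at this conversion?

0.656 mol/dm³

C_A = C_{A0}(1−X) = 2.212 mol/dm³.
Along a PFR/batch, dC_R/dC_A = −r_R/(r_R+r_S) = −k₁/(k₁+k₂·C_A).
Integrating from C_{A0} to C_A: C_R = (3.84/0.761)·ln[(3.84+0.761·3.22)/(3.84+0.761·2.21)] = 5.046·ln(6.290/5.523) = 0.6561 mol/dm³.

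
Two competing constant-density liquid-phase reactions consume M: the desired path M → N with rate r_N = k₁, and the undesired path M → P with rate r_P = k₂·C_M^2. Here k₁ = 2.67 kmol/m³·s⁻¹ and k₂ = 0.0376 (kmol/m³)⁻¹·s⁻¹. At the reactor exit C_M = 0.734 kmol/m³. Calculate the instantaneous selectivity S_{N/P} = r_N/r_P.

132

S_{N/P} = r_N/r_P = (k₁)/(k₂·C_M^2) = (k₁/k₂)·C_M^-2.
= (2.67) / (0.0376×0.7340^2) = 2.670/0.02026 = 132.
The undesired path is higher order in M, so low C_M (CSTR or dilute feed) favours N.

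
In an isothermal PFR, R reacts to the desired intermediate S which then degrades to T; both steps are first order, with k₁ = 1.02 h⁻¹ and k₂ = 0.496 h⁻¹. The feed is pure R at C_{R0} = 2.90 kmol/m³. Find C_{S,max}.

1.47 kmol/m³

At the optimum, C_{S,max}/C_{R0} = (k₁/k₂)^[k₂/(k₂−k₁)].
= (1.02/0.496)^(0.496/(0.496−1.02)) = (2.056)^(-0.9466) = 0.5054.
C_{S,max} = 0.5054×2.90 = 1.47 kmol/m³.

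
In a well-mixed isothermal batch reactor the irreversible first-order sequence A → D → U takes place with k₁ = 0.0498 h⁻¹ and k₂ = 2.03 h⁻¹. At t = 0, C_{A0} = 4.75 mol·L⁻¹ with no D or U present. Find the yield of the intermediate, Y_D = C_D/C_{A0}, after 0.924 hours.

0.0202

Solving the coupled first-order balances gives C_D(t) = [k₁/(k₂−k₁)]·C_{A0}·(e^(−k₁t) − e^(−k₂t)).
e^(−k₁t) = e^(−0.0498×0.924) = e^(−0.04602) = 0.9550; e^(−k₂t) = e^(−1.876) = 0.1532.
C_D = 0.0498×4.75/(2.03−0.0498) × (0.9550−0.1532) = 0.1195×0.8018 = 0.09578 mol·L⁻¹.
Y_D = C_D/C_{A0} = 0.09578/4.75 = 0.0202.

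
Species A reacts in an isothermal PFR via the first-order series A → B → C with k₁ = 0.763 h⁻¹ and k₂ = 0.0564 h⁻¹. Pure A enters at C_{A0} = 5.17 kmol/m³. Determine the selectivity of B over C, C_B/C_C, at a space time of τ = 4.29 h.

5.20

The intermediate concentration in a first-order A→B→C sequence is C_B = k₁C_{A0}(e^(−k₁τ) − e^(−k₂τ))/(k₂−k₁).
e^(−k₁τ) = e^(−0.763×4.29) = e^(−3.273) = 0.03788; e^(−k₂τ) = e^(−0.2420) = 0.7851.
C_B = 0.763×5.17/(0.0564−0.763) × (0.03788−0.7851) = (-5.583)×(-0.7472) = 4.171 kmol/m³.
C_A = C_{A0}e^(−k₁τ) = 0.1959 kmol/m³, so C_C = C_{A0}−C_A−C_B = 0.8027 kmol/m³; C_B/C_C = 5.20.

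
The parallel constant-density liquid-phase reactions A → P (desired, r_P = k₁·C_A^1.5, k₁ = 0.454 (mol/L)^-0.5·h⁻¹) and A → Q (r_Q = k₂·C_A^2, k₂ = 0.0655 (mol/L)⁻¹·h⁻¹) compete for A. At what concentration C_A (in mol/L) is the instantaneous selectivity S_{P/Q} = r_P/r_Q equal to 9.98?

0.482 mol/L

S_{P/Q} = (k₁/k₂)·C_A^-0.5 ⇒ C_A = (S·k₂/k₁)^(-2).
= (9.98×0.0655/0.454)^(-2) = (1.440)^(-2) = 0.482 mol/L.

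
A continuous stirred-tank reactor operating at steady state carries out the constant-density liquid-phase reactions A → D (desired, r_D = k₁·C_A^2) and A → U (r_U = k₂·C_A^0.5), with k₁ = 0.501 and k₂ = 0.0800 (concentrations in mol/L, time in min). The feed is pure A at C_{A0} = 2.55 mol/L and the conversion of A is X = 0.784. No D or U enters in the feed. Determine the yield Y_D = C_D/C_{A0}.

0.564

Exit C_A = C_{A0}(1−X) = 2.55×0.216 = 0.5508 mol/L.
In a CSTR the entire volume is at exit conditions, so r_D = 0.501×0.5508^2 = 0.1520 and r_U = 0.0800×0.5508^0.5 = 0.05937.
Fraction of consumed A going to D: r_D/(r_D+r_U) = 0.7191.
C_D = 0.7191·C_{A0}·X = 0.7191×2.55×0.784 = 1.44 mol/L; Y_D = C_D/C_{A0} = 0.564.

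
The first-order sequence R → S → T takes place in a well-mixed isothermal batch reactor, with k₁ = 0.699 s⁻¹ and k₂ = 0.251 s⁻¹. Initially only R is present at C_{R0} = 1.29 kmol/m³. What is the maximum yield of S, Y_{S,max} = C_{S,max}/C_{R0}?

0.563

Evaluating C_S at t_opt = ln(k₂/k₁)/(k₂−k₁) gives C_{S,max}/C_{R0} = (k₁/k₂)^[k₂/(k₂−k₁)].
= (0.699/0.251)^(0.251/(0.251−0.699)) = (2.785)^(-0.5603) = 0.5634.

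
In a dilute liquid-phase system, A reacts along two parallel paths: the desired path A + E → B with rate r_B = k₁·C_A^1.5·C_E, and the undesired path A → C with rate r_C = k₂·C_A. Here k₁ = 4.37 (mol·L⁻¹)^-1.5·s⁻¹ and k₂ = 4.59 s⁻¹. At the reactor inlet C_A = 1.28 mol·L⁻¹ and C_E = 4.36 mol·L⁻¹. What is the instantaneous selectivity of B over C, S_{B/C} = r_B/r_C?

S_{B/C} = r_B/r_C = (k₁·C_A^1.5·C_E)/(k₂·C_A) = (k₁/k₂)·C_A^0.5·C_E.
= (4.37×1.280^1.5×4.360) / (4.59×1.280) = 27.59/5.875 = 4.70.
Since the desired path is higher order in A, keeping C_A high (PFR or concentrated feed) favours B.

4.70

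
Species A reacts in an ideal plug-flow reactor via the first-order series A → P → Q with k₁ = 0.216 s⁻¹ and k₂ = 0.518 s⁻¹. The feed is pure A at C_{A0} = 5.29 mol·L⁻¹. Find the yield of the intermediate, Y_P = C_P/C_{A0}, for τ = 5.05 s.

0.188

For first-order series with pure A initially, C_P(τ) = k₁C_{A0}/(k₂−k₁)·(e^(−k₁τ) − e^(−k₂τ)).
e^(−k₁τ) = e^(−0.216×5.05) = e^(−1.091) = 0.3359; e^(−k₂τ) = e^(−2.616) = 0.07310.
C_P = 0.216×5.29/(0.518−0.216) × (0.3359−0.07310) = 3.784×0.2628 = 0.9945 mol·L⁻¹.
Y_P = C_P/C_{A0} = 0.9945/5.29 = 0.188.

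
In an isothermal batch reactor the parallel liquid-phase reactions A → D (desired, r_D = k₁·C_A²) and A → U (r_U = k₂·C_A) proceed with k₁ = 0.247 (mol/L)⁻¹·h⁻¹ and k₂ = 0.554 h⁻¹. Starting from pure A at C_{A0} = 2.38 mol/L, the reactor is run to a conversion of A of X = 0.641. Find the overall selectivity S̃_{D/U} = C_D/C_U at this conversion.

C_A = C_{A0}(1−X) = 0.8544 mol/L.
Along a PFR/batch, dC_U/dC_A = −r_U/(r_D+r_U) = −k₂/(k₂+k₁·C_A).
Integrating from C_{A0} to C_A: C_U = (0.554/0.247)·ln[(0.554+0.247·2.38)/(0.554+0.247·0.854)] = 2.243·ln(1.142/0.7650) = 0.8983 mol/L.
Then C_D = (C_{A0}−C_A) − C_U = 1.526 − 0.8983 = 0.6273 mol/L.
S̃_{D/U} = C_D/C_U = 0.6273/0.8983 = 0.698.

0.698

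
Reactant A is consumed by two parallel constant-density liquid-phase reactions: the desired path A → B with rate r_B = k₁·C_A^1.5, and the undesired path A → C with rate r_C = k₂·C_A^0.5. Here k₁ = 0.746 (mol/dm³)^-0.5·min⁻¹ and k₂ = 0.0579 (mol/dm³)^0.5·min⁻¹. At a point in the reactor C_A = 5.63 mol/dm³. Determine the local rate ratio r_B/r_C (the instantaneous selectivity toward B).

72.5

S_{B/C} = r_B/r_C = (k₁·C_A^1.5)/(k₂·C_A^0.5) = (k₁/k₂)·C_A.
= (0.746×5.630^1.5) / (0.0579×5.630^0.5) = 9.966/0.1374 = 72.5.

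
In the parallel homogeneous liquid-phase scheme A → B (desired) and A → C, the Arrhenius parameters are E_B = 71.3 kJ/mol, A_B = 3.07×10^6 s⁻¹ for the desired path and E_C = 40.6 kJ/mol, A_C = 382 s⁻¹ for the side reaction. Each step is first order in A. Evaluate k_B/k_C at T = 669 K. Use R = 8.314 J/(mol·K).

Since both paths have the same order in A, the concentration cancels and S_{B/C} = k_B/k_C = (A_B/A_C)·exp[(E_C−E_B)/(RT)].
(E_C−E_B)/(RT) = (40.6−71.3)×10³/(8.314×669) = -30700/5562 = -5.520.
k_B/k_C = (3.07×10^6/382)·exp(-5.520) = 8037 × 0.004008 = 32.2.
Since E_B > E_C, raising the temperature improves selectivity toward B.

32.2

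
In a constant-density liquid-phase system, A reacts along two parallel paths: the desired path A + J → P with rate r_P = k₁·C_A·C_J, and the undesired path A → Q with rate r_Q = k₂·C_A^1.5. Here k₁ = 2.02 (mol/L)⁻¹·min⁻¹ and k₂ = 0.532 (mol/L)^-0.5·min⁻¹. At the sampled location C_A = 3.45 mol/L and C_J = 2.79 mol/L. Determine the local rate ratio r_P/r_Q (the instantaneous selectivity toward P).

S_{P/Q} = r_P/r_Q = (k₁·C_A·C_J)/(k₂·C_A^1.5) = (k₁/k₂)·C_A^-0.5·C_J.
= (2.02×3.450×2.790) / (0.532×3.450^1.5) = 19.44/3.409 = 5.70.
The undesired path is higher order in A, so low C_A (CSTR or dilute feed) favours P.

5.70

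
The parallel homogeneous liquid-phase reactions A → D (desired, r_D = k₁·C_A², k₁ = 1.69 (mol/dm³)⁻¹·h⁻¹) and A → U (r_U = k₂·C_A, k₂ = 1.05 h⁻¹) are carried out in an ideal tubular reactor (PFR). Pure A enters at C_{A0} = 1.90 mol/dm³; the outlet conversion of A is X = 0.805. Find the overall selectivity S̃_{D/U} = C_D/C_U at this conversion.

C_A = C_{A0}(1−X) = 0.3705 mol/dm³.
Along a PFR/batch, dC_U/dC_A = −r_U/(r_D+r_U) = −k₂/(k₂+k₁·C_A).
Integrating from C_{A0} to C_A: C_U = (1.05/1.69)·ln[(1.05+1.69·1.90)/(1.05+1.69·0.370)] = 0.6213·ln(4.261/1.676) = 0.5797 mol/dm³.
Then C_D = (C_{A0}−C_A) − C_U = 1.530 − 0.5797 = 0.9498 mol/dm³.
S̃_{D/U} = C_D/C_U = 0.9498/0.5797 = 1.64.

1.64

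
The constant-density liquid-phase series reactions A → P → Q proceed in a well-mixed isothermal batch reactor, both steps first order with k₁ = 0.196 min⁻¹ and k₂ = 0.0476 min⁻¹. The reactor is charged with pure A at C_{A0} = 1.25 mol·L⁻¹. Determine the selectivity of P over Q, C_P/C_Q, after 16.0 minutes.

The intermediate concentration in a first-order A→B→C sequence is C_P = k₁C_{A0}(e^(−k₁t) − e^(−k₂t))/(k₂−k₁).
e^(−k₁t) = e^(−0.196×16.0) = e^(−3.136) = 0.04346; e^(−k₂t) = e^(−0.7616) = 0.4669.
C_P = 0.196×1.25/(0.0476−0.196) × (0.04346−0.4669) = (-1.651)×(-0.4235) = 0.6991 mol·L⁻¹.
C_A = C_{A0}e^(−k₁t) = 0.05432 mol·L⁻¹, so C_Q = C_{A0}−C_A−C_P = 0.4966 mol·L⁻¹; C_P/C_Q = 1.41.

1.41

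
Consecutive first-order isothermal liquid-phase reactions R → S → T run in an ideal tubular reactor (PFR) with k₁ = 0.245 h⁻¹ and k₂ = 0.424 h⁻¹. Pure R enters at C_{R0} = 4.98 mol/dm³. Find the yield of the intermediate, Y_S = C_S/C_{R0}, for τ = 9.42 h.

0.111

The intermediate concentration in a first-order A→B→C sequence is C_S = k₁C_{R0}(e^(−k₁τ) − e^(−k₂τ))/(k₂−k₁).
e^(−k₁τ) = e^(−0.245×9.42) = e^(−2.308) = 0.09947; e^(−k₂τ) = e^(−3.994) = 0.01842.
C_S = 0.245×4.98/(0.424−0.245) × (0.09947−0.01842) = 6.816×0.08105 = 0.5524 mol/dm³.
Y_S = C_S/C_{R0} = 0.5524/4.98 = 0.111.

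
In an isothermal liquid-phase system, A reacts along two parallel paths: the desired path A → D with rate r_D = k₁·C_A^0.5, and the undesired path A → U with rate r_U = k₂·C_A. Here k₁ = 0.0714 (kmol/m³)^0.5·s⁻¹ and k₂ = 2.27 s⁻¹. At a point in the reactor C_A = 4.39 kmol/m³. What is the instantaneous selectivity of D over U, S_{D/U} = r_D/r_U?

0.0150

S_{D/U} = r_D/r_U = (k₁·C_A^0.5)/(k₂·C_A) = (k₁/k₂)·C_A^-0.5.
= (0.0714×4.390^0.5) / (2.27×4.390) = 0.1496/9.965 = 0.0150.
The undesired path is higher order in A, so low C_A (CSTR or dilute feed) favours D.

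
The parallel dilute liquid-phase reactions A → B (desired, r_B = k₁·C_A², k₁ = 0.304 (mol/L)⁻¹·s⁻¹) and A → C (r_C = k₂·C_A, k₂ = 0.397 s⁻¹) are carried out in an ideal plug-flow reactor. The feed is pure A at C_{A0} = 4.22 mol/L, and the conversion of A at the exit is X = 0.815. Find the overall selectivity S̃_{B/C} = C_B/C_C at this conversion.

C_A = C_{A0}(1−X) = 0.7807 mol/L.
Along a PFR/batch, dC_C/dC_A = −r_C/(r_B+r_C) = −k₂/(k₂+k₁·C_A).
Integrating from C_{A0} to C_A: C_C = (0.397/0.304)·ln[(0.397+0.304·4.22)/(0.397+0.304·0.781)] = 1.306·ln(1.680/0.6343) = 1.272 mol/L.
Then C_B = (C_{A0}−C_A) − C_C = 3.439 − 1.272 = 2.167 mol/L.
S̃_{B/C} = C_B/C_C = 2.167/1.272 = 1.70.

1.70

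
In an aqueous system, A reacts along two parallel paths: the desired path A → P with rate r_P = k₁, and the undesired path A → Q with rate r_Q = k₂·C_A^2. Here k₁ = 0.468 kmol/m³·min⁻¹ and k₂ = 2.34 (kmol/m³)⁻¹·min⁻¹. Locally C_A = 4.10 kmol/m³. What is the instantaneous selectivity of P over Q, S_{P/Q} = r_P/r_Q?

0.0119

S_{P/Q} = r_P/r_Q = (k₁)/(k₂·C_A^2) = (k₁/k₂)·C_A^-2.
= (0.468) / (2.34×4.100^2) = 0.4680/39.34 = 0.0119.
The undesired path is higher order in A, so low C_A (CSTR or dilute feed) favours P.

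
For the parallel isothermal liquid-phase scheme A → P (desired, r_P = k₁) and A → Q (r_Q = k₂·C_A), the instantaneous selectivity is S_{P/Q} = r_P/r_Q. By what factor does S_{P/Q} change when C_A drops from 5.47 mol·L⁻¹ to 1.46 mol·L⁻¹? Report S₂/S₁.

3.75

S_{P/Q} = (k₁/k₂)·C_A⁻¹, so S₂/S₁ = (C_{A,2}/C_{A,1})⁻¹.
= 5.47/1.46 = 3.75.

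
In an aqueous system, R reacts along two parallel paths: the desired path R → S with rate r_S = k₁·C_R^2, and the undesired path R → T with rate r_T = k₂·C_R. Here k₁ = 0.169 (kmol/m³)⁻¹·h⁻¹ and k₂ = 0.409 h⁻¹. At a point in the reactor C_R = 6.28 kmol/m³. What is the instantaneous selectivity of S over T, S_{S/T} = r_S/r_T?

2.59

S_{S/T} = r_S/r_T = (k₁·C_R^2)/(k₂·C_R) = (k₁/k₂)·C_R.
= (0.169×6.280^2) / (0.409×6.280) = 6.665/2.569 = 2.59.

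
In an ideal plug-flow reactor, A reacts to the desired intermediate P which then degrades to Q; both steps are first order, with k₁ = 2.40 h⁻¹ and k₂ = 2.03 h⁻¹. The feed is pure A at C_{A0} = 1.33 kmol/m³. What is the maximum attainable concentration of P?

Evaluating C_P at τ_opt = ln(k₂/k₁)/(k₂−k₁) gives C_{P,max}/C_{A0} = (k₁/k₂)^[k₂/(k₂−k₁)].
= (2.40/2.03)^(2.03/(2.03−2.40)) = (1.182)^(-5.486) = 0.3991.
C_{P,max} = 0.3991×1.33 = 0.531 kmol/m³.

0.531 kmol/m³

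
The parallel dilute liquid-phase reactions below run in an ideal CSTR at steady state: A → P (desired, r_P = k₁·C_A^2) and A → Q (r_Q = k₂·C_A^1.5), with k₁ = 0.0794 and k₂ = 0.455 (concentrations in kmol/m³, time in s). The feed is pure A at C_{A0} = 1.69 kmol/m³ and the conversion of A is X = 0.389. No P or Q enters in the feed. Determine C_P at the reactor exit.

0.0990 kmol/m³

Exit C_A = C_{A0}(1−X) = 1.69×0.611 = 1.033 kmol/m³.
Rates in a CSTR are evaluated at the outlet concentration: r_P = 0.0794×1.033^2 = 0.08466, r_Q = 0.455×1.033^1.5 = 0.4774.
Fraction of consumed A going to P: r_P/(r_P+r_Q) = 0.1506.
C_P = 0.1506·C_{A0}·X = 0.1506×1.69×0.389 = 0.0990 kmol/m³.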